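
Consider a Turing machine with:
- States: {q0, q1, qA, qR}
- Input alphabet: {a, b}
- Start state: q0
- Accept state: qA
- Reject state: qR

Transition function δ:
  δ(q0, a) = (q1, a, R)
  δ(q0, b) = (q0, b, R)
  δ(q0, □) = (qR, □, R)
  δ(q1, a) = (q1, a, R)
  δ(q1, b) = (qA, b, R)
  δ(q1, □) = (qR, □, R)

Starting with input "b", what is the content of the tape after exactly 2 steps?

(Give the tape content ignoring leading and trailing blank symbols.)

Execution trace:
Initial: [q0]b
Step 1: δ(q0, b) = (q0, b, R) → b[q0]□
Step 2: δ(q0, □) = (qR, □, R) → b□[qR]□

The machine reaches the reject state qR and halts.

After 2 steps, the tape (ignoring leading/trailing blanks) is: b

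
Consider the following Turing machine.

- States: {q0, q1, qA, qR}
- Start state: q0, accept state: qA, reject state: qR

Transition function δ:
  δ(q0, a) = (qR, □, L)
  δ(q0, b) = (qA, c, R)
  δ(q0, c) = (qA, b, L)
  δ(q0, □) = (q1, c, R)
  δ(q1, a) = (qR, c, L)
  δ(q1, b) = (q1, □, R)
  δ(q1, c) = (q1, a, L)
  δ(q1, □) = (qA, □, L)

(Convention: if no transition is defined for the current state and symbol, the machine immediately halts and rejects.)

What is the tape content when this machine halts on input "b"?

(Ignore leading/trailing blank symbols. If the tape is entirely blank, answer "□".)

Execution trace:
Initial: [q0]b
Step 1: δ(q0, b) = (qA, c, R) → c[qA]□

The machine reaches the accept state qA and halts.

Final tape (ignoring leading/trailing blanks): c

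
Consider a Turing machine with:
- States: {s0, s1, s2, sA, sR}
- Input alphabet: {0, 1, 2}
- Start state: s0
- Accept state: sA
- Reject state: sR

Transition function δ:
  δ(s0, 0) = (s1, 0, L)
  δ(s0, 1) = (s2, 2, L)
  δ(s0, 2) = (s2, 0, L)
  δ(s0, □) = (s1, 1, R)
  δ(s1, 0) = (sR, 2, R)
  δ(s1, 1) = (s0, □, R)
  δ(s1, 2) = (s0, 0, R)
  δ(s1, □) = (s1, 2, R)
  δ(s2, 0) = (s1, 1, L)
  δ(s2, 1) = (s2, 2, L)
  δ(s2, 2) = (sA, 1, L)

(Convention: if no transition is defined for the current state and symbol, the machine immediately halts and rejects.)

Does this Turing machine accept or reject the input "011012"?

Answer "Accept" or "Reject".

Execution trace:
Initial: [s0]011012
Step 1: δ(s0, 0) = (s1, 0, L) → [s1]□011012
Step 2: δ(s1, □) = (s1, 2, R) → 2[s1]011012
Step 3: δ(s1, 0) = (sR, 2, R) → 22[sR]11012

The machine reaches the reject state sR and halts.

Answer: Reject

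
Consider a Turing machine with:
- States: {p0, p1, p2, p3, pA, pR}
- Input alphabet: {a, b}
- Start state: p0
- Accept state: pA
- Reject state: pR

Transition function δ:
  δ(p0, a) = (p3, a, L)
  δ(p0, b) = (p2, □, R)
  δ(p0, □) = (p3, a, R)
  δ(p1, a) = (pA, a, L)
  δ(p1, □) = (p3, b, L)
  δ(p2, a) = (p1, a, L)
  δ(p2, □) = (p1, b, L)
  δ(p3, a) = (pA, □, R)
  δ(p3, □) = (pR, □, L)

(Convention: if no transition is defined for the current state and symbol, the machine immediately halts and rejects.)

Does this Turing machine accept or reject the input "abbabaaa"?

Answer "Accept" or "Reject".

Execution trace:
Initial: [p0]abbabaaa
Step 1: δ(p0, a) = (p3, a, L) → [p3]□abbabaaa
Step 2: δ(p3, □) = (pR, □, L) → [pR]□□abbabaaa

The machine reaches the reject state pR and halts.

Answer: Reject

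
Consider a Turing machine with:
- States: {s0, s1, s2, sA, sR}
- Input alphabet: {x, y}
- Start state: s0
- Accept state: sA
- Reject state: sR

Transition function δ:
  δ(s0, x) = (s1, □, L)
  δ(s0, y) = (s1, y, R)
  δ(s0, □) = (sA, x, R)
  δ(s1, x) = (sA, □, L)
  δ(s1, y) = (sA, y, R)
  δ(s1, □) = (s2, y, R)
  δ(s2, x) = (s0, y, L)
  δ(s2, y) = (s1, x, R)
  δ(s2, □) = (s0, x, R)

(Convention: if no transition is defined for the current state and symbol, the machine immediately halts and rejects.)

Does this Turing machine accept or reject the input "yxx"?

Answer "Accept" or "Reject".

Execution trace:
Initial: [s0]yxx
Step 1: δ(s0, y) = (s1, y, R) → y[s1]xx
Step 2: δ(s1, x) = (sA, □, L) → [sA]y□x

The machine reaches the accept state sA and halts.

Answer: Accept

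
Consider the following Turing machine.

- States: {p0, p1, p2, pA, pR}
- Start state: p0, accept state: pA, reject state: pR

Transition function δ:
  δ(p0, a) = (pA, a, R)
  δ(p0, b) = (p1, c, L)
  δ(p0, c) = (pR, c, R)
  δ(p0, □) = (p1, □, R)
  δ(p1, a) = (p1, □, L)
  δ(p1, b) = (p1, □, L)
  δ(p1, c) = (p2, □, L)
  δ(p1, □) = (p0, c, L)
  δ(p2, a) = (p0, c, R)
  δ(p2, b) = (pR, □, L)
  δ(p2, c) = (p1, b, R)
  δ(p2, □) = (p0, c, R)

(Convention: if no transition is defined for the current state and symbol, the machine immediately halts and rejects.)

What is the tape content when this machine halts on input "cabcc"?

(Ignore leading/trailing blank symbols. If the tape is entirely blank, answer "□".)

Execution trace:
Initial: [p0]cabcc
Step 1: δ(p0, c) = (pR, c, R) → c[pR]abcc

The machine reaches the reject state pR and halts.

Final tape (ignoring leading/trailing blanks): cabcc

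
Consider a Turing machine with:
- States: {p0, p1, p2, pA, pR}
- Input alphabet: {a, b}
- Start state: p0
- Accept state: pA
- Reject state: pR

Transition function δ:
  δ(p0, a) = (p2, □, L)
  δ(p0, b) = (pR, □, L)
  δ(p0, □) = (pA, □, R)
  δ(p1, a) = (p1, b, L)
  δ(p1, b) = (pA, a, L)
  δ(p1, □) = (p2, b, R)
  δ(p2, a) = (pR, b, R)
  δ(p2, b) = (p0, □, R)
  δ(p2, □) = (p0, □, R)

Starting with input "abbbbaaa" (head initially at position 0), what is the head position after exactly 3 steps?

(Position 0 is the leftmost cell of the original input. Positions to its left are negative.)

Execution trace (head position shown):
Step 0: [p0]abbbbaaa  (head at position 0)
Step 1: move left → [p2]□□bbbbaaa  (head at position -1)
Step 2: move right → □[p0]□bbbbaaa  (head at position 0)
Step 3: move right → □□[pA]bbbbaaa  (head at position 1)

After 3 steps, the head is at position 1.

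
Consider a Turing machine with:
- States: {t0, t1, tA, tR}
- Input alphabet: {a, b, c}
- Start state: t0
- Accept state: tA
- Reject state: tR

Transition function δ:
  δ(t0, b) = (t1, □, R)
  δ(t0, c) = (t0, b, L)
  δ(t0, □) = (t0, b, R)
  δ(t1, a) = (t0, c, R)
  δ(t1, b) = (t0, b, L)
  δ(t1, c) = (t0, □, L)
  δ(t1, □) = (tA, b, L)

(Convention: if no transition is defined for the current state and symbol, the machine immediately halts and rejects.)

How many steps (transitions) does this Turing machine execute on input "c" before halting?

Execution trace:
Initial: [t0]c
Step 1: δ(t0, c) = (t0, b, L) → [t0]□b
Step 2: δ(t0, □) = (t0, b, R) → b[t0]b
Step 3: δ(t0, b) = (t1, □, R) → b□[t1]□
Step 4: δ(t1, □) = (tA, b, L) → b[tA]□b

The machine reaches the accept state tA and halts.

The machine executed 4 steps before halting.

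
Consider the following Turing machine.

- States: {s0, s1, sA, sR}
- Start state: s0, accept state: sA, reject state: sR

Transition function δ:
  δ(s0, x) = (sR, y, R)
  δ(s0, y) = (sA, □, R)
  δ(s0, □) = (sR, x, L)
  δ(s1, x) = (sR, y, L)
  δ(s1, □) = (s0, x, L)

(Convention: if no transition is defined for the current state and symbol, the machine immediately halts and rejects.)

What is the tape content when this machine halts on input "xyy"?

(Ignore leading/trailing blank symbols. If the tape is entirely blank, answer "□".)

Execution trace:
Initial: [s0]xyy
Step 1: δ(s0, x) = (sR, y, R) → y[sR]yy

The machine reaches the reject state sR and halts.

Final tape (ignoring leading/trailing blanks): yyy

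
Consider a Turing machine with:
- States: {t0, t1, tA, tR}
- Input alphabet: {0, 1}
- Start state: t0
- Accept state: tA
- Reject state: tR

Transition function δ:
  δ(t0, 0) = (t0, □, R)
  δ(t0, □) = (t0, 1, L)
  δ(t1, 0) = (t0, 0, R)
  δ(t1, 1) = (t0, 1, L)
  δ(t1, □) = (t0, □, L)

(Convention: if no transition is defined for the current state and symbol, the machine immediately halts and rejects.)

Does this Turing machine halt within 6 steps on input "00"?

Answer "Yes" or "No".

Execution trace:
Initial: [t0]00
Step 1: δ(t0, 0) = (t0, □, R) → □[t0]0
Step 2: δ(t0, 0) = (t0, □, R) → □□[t0]□
Step 3: δ(t0, □) = (t0, 1, L) → □[t0]□1
Step 4: δ(t0, □) = (t0, 1, L) → [t0]□11
Step 5: δ(t0, □) = (t0, 1, L) → [t0]□111
Step 6: δ(t0, □) = (t0, 1, L) → [t0]□1111

The machine has not reached a halting state after 6 steps.
The machine did not halt within the 6-step bound.

Answer: No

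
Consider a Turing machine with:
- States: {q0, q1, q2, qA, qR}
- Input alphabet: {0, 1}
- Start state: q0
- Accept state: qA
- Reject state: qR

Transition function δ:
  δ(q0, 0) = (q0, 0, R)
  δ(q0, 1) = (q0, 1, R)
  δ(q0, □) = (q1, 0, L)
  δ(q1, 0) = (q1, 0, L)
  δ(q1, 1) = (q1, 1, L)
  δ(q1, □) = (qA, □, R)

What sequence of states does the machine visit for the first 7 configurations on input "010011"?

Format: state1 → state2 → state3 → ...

Execution trace:
Initial: [q0]010011
Step 1: δ(q0, 0) = (q0, 0, R) → 0[q0]10011
Step 2: δ(q0, 1) = (q0, 1, R) → 01[q0]0011
Step 3: δ(q0, 0) = (q0, 0, R) → 010[q0]011
Step 4: δ(q0, 0) = (q0, 0, R) → 0100[q0]11
Step 5: δ(q0, 1) = (q0, 1, R) → 01001[q0]1
Step 6: δ(q0, 1) = (q0, 1, R) → 010011[q0]□

State sequence: q0 → q0 → q0 → q0 → q0 → q0 → q0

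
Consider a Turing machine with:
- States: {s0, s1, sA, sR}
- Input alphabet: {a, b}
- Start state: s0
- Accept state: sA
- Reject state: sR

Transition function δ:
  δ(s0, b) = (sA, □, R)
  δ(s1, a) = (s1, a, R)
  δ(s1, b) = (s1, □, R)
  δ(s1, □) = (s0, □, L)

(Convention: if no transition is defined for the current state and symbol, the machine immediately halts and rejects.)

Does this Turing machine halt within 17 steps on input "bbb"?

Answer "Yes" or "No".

Execution trace:
Initial: [s0]bbb
Step 1: δ(s0, b) = (sA, □, R) → □[sA]bb

The machine reaches the accept state sA and halts.
The machine halted after 1 step (within the 17-step bound).

Answer: Yes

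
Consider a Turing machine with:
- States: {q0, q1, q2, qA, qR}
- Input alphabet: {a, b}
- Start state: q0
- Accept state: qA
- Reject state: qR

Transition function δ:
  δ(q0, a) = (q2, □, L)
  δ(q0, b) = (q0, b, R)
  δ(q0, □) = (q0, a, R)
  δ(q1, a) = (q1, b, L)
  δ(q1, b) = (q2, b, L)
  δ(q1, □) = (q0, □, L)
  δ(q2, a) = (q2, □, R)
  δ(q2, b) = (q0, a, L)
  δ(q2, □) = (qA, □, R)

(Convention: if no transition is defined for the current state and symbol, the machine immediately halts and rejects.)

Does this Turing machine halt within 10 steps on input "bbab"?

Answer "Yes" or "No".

Execution trace:
Initial: [q0]bbab
Step 1: δ(q0, b) = (q0, b, R) → b[q0]bab
Step 2: δ(q0, b) = (q0, b, R) → bb[q0]ab
Step 3: δ(q0, a) = (q2, □, L) → b[q2]b□b
Step 4: δ(q2, b) = (q0, a, L) → [q0]ba□b
Step 5: δ(q0, b) = (q0, b, R) → b[q0]a□b
Step 6: δ(q0, a) = (q2, □, L) → [q2]b□□b
Step 7: δ(q2, b) = (q0, a, L) → [q0]□a□□b
Step 8: δ(q0, □) = (q0, a, R) → a[q0]a□□b
Step 9: δ(q0, a) = (q2, □, L) → [q2]a□□□b
Step 10: δ(q2, a) = (q2, □, R) → □[q2]□□□b

The machine has not reached a halting state after 10 steps.
The machine did not halt within the 10-step bound.

Answer: No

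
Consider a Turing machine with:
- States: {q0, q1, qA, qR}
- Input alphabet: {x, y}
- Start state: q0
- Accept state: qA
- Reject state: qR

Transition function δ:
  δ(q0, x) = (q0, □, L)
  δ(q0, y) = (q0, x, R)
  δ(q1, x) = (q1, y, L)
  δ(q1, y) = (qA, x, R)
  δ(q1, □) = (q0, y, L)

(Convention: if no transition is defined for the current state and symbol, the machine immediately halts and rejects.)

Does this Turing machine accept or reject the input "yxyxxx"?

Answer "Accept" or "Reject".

Execution trace:
Initial: [q0]yxyxxx
Step 1: δ(q0, y) = (q0, x, R) → x[q0]xyxxx
Step 2: δ(q0, x) = (q0, □, L) → [q0]x□yxxx
Step 3: δ(q0, x) = (q0, □, L) → [q0]□□□yxxx

No transition is defined for δ(q0, □). By convention the machine halts and rejects.

Answer: Reject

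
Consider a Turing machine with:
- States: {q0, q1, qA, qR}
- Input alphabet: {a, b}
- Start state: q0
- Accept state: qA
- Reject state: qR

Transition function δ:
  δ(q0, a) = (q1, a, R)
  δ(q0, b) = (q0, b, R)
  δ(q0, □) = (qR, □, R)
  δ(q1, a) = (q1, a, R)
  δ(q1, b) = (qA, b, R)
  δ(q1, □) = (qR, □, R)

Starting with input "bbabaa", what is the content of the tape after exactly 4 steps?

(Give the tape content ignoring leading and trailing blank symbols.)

Execution trace:
Initial: [q0]bbabaa
Step 1: δ(q0, b) = (q0, b, R) → b[q0]babaa
Step 2: δ(q0, b) = (q0, b, R) → bb[q0]abaa
Step 3: δ(q0, a) = (q1, a, R) → bba[q1]baa
Step 4: δ(q1, b) = (qA, b, R) → bbab[qA]aa

The machine reaches the accept state qA and halts.

After 4 steps, the tape (ignoring leading/trailing blanks) is: bbabaa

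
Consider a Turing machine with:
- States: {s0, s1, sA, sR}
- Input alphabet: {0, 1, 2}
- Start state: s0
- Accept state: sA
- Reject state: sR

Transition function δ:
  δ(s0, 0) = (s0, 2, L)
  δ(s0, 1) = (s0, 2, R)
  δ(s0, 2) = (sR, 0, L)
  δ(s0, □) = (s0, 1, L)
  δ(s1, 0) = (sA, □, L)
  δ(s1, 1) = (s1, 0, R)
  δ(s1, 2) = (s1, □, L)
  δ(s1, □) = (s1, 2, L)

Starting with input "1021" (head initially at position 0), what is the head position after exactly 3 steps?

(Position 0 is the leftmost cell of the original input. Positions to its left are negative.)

Execution trace (head position shown):
Step 0: [s0]1021  (head at position 0)
Step 1: move right → 2[s0]021  (head at position 1)
Step 2: move left → [s0]2221  (head at position 0)
Step 3: move left → [sR]□0221  (head at position -1)

After 3 steps, the head is at position -1.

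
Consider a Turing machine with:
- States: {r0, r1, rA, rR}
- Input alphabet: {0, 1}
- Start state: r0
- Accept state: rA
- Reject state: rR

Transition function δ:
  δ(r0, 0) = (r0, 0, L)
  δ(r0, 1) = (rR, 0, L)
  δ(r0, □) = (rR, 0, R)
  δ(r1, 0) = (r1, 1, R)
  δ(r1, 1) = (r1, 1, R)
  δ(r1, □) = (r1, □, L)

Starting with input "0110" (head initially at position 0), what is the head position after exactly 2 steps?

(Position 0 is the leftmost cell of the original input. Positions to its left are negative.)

Execution trace (head position shown):
Step 0: [r0]0110  (head at position 0)
Step 1: move left → [r0]□0110  (head at position -1)
Step 2: move right → 0[rR]0110  (head at position 0)

After 2 steps, the head is at position 0.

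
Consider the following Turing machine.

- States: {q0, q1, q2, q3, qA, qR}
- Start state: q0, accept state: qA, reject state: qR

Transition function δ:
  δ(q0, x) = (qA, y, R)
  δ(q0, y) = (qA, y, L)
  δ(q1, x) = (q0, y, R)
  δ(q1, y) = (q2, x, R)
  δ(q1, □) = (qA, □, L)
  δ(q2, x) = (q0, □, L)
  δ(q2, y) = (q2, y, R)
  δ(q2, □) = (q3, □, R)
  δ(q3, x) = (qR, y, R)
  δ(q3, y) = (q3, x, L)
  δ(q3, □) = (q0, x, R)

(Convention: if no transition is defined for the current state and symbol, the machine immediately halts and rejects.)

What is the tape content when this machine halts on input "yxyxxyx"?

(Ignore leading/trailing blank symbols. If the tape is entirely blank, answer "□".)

Execution trace:
Initial: [q0]yxyxxyx
Step 1: δ(q0, y) = (qA, y, L) → [qA]□yxyxxyx

The machine reaches the accept state qA and halts.

Final tape (ignoring leading/trailing blanks): yxyxxyx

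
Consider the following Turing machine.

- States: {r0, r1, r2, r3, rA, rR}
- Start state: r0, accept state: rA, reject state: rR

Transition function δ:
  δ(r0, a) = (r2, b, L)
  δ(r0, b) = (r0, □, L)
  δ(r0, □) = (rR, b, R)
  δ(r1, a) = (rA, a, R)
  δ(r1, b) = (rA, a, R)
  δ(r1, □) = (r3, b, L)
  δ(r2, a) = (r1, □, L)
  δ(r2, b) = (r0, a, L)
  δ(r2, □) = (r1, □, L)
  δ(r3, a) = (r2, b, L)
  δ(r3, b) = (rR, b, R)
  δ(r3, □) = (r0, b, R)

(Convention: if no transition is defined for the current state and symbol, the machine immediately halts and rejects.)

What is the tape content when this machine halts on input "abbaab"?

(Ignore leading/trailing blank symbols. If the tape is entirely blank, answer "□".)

Execution trace:
Initial: [r0]abbaab
Step 1: δ(r0, a) = (r2, b, L) → [r2]□bbbaab
Step 2: δ(r2, □) = (r1, □, L) → [r1]□□bbbaab
Step 3: δ(r1, □) = (r3, b, L) → [r3]□b□bbbaab
Step 4: δ(r3, □) = (r0, b, R) → b[r0]b□bbbaab
Step 5: δ(r0, b) = (r0, □, L) → [r0]b□□bbbaab
Step 6: δ(r0, b) = (r0, □, L) → [r0]□□□□bbbaab
Step 7: δ(r0, □) = (rR, b, R) → b[rR]□□□bbbaab

The machine reaches the reject state rR and halts.

Final tape (ignoring leading/trailing blanks): b□□□bbbaab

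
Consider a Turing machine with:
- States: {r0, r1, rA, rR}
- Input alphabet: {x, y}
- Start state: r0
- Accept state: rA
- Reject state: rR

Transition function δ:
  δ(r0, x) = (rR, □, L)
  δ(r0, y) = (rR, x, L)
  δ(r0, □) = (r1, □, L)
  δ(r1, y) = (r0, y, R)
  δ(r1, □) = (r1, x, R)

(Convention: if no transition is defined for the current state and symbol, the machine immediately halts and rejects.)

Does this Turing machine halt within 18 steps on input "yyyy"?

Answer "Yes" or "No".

Execution trace:
Initial: [r0]yyyy
Step 1: δ(r0, y) = (rR, x, L) → [rR]□xyyy

The machine reaches the reject state rR and halts.
The machine halted after 1 step (within the 18-step bound).

Answer: Yes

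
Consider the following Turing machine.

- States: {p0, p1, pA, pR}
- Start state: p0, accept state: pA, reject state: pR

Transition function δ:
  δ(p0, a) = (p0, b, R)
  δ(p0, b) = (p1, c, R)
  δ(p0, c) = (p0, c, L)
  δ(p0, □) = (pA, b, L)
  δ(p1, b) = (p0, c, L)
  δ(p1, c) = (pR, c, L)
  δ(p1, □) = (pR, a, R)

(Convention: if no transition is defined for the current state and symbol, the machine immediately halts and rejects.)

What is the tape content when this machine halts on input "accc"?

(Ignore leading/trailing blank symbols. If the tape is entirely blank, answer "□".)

Execution trace:
Initial: [p0]accc
Step 1: δ(p0, a) = (p0, b, R) → b[p0]ccc
Step 2: δ(p0, c) = (p0, c, L) → [p0]bccc
Step 3: δ(p0, b) = (p1, c, R) → c[p1]ccc
Step 4: δ(p1, c) = (pR, c, L) → [pR]cccc

The machine reaches the reject state pR and halts.

Final tape (ignoring leading/trailing blanks): cccc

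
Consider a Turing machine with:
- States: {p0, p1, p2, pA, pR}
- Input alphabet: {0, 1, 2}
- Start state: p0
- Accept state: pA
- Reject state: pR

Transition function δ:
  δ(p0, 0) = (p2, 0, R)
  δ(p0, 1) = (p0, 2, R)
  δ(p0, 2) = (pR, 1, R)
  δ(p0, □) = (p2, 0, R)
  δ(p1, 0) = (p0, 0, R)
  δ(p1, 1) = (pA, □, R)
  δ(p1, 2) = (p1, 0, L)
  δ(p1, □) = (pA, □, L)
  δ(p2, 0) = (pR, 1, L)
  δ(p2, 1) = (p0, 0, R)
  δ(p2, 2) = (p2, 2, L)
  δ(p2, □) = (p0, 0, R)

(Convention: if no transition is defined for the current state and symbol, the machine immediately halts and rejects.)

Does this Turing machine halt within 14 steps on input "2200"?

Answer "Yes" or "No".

Execution trace:
Initial: [p0]2200
Step 1: δ(p0, 2) = (pR, 1, R) → 1[pR]200

The machine reaches the reject state pR and halts.
The machine halted after 1 step (within the 14-step bound).

Answer: Yes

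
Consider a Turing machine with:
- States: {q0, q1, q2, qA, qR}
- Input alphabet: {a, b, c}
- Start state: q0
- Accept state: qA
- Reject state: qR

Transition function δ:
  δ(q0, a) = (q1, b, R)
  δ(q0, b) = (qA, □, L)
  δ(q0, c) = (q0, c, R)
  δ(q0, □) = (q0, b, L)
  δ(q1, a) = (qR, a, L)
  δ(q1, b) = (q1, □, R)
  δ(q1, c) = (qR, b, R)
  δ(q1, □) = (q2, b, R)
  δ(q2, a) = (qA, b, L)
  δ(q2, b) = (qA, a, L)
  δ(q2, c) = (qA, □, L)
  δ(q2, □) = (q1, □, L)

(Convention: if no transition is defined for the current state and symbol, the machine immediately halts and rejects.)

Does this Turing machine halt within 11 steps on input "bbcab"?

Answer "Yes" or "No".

Execution trace:
Initial: [q0]bbcab
Step 1: δ(q0, b) = (qA, □, L) → [qA]□□bcab

The machine reaches the accept state qA and halts.
The machine halted after 1 step (within the 11-step bound).

Answer: Yes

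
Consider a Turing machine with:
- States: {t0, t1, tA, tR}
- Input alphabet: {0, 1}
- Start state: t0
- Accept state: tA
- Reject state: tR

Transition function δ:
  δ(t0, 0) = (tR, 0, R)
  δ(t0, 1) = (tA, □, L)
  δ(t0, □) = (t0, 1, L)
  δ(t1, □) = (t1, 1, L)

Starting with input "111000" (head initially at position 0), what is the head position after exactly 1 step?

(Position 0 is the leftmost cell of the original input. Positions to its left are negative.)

Execution trace (head position shown):
Step 0: [t0]111000  (head at position 0)
Step 1: move left → [tA]□□11000  (head at position -1)

After 1 step, the head is at position -1.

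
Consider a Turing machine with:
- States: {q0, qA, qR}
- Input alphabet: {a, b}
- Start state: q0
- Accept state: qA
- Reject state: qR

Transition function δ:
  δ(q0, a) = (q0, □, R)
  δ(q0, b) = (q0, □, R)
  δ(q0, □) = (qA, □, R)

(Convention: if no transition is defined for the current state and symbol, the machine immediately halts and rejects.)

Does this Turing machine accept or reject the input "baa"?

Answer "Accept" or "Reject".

Execution trace:
Initial: [q0]baa
Step 1: δ(q0, b) = (q0, □, R) → □[q0]aa
Step 2: δ(q0, a) = (q0, □, R) → □□[q0]a
Step 3: δ(q0, a) = (q0, □, R) → □□□[q0]□
Step 4: δ(q0, □) = (qA, □, R) → □□□□[qA]□

The machine reaches the accept state qA and halts.

Answer: Accept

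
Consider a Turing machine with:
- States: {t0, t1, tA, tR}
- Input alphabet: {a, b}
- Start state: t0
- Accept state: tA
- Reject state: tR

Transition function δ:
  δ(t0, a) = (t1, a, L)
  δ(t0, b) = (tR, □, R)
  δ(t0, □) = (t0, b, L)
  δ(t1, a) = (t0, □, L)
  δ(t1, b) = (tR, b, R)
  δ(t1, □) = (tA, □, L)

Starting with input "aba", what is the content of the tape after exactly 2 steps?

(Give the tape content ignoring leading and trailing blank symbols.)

Execution trace:
Initial: [t0]aba
Step 1: δ(t0, a) = (t1, a, L) → [t1]□aba
Step 2: δ(t1, □) = (tA, □, L) → [tA]□□aba

The machine reaches the accept state tA and halts.

After 2 steps, the tape (ignoring leading/trailing blanks) is: aba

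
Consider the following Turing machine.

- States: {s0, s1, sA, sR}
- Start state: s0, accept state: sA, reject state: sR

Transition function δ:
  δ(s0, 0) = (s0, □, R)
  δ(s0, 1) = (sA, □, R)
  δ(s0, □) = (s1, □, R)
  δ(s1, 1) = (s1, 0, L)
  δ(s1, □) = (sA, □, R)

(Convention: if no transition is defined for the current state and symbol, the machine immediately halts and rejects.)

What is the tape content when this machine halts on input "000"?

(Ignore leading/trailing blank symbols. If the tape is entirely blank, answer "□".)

Execution trace:
Initial: [s0]000
Step 1: δ(s0, 0) = (s0, □, R) → □[s0]00
Step 2: δ(s0, 0) = (s0, □, R) → □□[s0]0
Step 3: δ(s0, 0) = (s0, □, R) → □□□[s0]□
Step 4: δ(s0, □) = (s1, □, R) → □□□□[s1]□
Step 5: δ(s1, □) = (sA, □, R) → □□□□□[sA]□

The machine reaches the accept state sA and halts.

Final tape (ignoring leading/trailing blanks): □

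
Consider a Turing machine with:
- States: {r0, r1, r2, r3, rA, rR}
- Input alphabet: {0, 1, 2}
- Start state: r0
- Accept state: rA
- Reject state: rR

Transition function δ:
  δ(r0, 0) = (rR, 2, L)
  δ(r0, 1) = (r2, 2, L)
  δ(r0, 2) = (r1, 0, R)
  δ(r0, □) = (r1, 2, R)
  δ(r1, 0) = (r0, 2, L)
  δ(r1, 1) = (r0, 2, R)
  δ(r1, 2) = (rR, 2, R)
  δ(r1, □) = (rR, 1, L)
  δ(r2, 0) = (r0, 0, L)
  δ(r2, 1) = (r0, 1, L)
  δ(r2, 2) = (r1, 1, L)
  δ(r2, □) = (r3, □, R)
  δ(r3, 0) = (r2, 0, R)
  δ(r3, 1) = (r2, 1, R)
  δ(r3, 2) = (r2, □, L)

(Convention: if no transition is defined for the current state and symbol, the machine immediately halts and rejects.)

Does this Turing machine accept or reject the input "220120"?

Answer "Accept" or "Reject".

Execution trace:
Initial: [r0]220120
Step 1: δ(r0, 2) = (r1, 0, R) → 0[r1]20120
Step 2: δ(r1, 2) = (rR, 2, R) → 02[rR]0120

The machine reaches the reject state rR and halts.

Answer: Reject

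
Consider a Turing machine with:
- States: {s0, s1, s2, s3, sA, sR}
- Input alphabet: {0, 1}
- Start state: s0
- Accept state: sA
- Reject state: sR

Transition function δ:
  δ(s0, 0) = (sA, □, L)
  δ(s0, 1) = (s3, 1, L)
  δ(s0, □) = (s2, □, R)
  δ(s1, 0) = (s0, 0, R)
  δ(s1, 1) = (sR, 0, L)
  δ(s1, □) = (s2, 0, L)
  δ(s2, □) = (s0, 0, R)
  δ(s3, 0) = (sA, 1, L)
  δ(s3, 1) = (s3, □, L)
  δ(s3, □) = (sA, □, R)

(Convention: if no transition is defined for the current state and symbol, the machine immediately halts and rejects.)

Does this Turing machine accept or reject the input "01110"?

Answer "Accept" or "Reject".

Execution trace:
Initial: [s0]01110
Step 1: δ(s0, 0) = (sA, □, L) → [sA]□□1110

The machine reaches the accept state sA and halts.

Answer: Accept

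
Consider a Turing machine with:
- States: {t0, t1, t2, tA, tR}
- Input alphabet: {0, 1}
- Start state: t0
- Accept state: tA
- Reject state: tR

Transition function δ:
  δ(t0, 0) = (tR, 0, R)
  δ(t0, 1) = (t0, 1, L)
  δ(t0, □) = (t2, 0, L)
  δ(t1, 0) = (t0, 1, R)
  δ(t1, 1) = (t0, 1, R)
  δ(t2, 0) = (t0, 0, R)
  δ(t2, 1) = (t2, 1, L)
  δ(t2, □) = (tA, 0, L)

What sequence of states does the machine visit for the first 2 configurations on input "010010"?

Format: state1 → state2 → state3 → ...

Execution trace:
Initial: [t0]010010
Step 1: δ(t0, 0) = (tR, 0, R) → 0[tR]10010

The machine reaches the reject state tR and halts.

State sequence: t0 → tR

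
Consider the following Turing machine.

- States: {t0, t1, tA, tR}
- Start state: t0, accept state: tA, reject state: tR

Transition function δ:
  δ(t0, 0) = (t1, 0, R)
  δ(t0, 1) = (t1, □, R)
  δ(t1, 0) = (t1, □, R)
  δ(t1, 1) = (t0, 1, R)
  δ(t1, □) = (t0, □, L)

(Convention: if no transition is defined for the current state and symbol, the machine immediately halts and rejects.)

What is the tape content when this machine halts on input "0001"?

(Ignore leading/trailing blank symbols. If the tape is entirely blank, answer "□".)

Execution trace:
Initial: [t0]0001
Step 1: δ(t0, 0) = (t1, 0, R) → 0[t1]001
Step 2: δ(t1, 0) = (t1, □, R) → 0□[t1]01
Step 3: δ(t1, 0) = (t1, □, R) → 0□□[t1]1
Step 4: δ(t1, 1) = (t0, 1, R) → 0□□1[t0]□

No transition is defined for δ(t0, □). By convention the machine halts and rejects.

Final tape (ignoring leading/trailing blanks): 0□□1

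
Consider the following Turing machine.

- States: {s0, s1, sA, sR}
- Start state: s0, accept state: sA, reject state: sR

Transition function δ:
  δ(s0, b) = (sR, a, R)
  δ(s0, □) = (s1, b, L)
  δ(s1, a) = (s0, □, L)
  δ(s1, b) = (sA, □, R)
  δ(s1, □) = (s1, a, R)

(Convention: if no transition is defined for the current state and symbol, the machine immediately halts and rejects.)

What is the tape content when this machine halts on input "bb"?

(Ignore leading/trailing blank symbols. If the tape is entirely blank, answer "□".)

Execution trace:
Initial: [s0]bb
Step 1: δ(s0, b) = (sR, a, R) → a[sR]b

The machine reaches the reject state sR and halts.

Final tape (ignoring leading/trailing blanks): ab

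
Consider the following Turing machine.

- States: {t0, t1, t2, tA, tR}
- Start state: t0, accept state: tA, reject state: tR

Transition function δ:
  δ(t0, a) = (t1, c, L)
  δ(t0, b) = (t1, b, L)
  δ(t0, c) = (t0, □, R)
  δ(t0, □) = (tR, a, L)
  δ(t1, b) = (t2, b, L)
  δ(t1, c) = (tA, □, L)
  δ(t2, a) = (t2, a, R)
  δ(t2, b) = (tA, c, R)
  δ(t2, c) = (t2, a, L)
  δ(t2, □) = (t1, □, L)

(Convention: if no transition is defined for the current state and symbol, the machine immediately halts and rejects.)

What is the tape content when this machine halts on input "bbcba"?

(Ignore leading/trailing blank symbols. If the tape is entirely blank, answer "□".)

Execution trace:
Initial: [t0]bbcba
Step 1: δ(t0, b) = (t1, b, L) → [t1]□bbcba

No transition is defined for δ(t1, □). By convention the machine halts and rejects.

Final tape (ignoring leading/trailing blanks): bbcba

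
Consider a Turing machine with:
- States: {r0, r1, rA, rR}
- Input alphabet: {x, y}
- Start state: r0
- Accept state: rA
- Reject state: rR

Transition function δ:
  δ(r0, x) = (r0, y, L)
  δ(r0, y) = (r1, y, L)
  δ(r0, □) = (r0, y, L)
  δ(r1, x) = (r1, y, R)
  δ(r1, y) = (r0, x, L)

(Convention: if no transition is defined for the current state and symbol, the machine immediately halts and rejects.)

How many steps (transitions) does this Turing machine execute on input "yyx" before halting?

Execution trace:
Initial: [r0]yyx
Step 1: δ(r0, y) = (r1, y, L) → [r1]□yyx

No transition is defined for δ(r1, □). By convention the machine halts and rejects.

The machine executed 1 step before halting.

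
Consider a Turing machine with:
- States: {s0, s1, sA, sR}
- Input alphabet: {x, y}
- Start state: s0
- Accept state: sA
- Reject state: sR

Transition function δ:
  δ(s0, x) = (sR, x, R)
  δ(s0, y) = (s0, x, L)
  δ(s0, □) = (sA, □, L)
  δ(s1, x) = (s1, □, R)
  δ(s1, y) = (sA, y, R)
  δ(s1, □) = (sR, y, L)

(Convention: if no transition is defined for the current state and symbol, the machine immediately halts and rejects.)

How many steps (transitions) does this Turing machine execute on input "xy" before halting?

Execution trace:
Initial: [s0]xy
Step 1: δ(s0, x) = (sR, x, R) → x[sR]y

The machine reaches the reject state sR and halts.

The machine executed 1 step before halting.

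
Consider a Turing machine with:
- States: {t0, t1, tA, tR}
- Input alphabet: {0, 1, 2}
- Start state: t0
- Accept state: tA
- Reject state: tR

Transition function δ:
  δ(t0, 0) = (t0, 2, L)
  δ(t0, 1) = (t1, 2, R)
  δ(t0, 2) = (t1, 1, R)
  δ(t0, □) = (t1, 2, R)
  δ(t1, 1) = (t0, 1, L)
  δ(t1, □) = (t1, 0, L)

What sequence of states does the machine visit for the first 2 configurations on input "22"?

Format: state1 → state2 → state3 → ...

Execution trace:
Initial: [t0]22
Step 1: δ(t0, 2) = (t1, 1, R) → 1[t1]2

No transition is defined for δ(t1, 2). By convention the machine halts and rejects.

State sequence: t0 → t1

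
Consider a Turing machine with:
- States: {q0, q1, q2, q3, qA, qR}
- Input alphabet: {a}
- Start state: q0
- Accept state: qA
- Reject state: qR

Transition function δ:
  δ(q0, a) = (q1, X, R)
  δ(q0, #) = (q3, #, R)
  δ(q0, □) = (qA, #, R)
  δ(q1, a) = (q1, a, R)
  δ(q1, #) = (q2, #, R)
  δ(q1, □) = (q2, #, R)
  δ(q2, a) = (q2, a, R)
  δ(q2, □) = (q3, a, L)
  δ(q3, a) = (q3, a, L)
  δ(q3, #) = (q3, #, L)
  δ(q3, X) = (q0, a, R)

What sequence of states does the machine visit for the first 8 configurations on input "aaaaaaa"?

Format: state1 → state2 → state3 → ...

Execution trace:
Initial: [q0]aaaaaaa
Step 1: δ(q0, a) = (q1, X, R) → X[q1]aaaaaa
Step 2: δ(q1, a) = (q1, a, R) → Xa[q1]aaaaa
Step 3: δ(q1, a) = (q1, a, R) → Xaa[q1]aaaa
Step 4: δ(q1, a) = (q1, a, R) → Xaaa[q1]aaa
Step 5: δ(q1, a) = (q1, a, R) → Xaaaa[q1]aa
Step 6: δ(q1, a) = (q1, a, R) → Xaaaaa[q1]a
Step 7: δ(q1, a) = (q1, a, R) → Xaaaaaa[q1]□

State sequence: q0 → q1 → q1 → q1 → q1 → q1 → q1 → q1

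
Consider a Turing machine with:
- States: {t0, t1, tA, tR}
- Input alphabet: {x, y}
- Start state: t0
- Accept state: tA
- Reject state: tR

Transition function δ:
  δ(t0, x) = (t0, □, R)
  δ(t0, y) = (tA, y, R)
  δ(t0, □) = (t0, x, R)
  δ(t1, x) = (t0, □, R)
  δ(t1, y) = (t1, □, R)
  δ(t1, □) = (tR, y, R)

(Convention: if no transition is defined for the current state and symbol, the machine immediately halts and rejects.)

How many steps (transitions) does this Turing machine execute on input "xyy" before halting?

Execution trace:
Initial: [t0]xyy
Step 1: δ(t0, x) = (t0, □, R) → □[t0]yy
Step 2: δ(t0, y) = (tA, y, R) → □y[tA]y

The machine reaches the accept state tA and halts.

The machine executed 2 steps before halting.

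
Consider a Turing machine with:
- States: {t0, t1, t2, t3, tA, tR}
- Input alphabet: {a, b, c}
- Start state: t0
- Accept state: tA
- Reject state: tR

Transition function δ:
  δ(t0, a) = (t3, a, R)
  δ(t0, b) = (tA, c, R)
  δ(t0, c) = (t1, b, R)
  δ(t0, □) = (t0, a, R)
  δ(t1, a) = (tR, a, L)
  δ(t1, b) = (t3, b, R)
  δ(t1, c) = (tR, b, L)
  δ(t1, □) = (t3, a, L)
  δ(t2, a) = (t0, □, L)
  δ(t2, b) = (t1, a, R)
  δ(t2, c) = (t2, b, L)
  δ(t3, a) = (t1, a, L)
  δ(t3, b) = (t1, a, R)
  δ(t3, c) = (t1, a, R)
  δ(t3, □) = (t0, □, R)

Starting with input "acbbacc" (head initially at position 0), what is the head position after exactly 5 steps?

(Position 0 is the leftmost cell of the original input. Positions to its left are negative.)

Execution trace (head position shown):
Step 0: [t0]acbbacc  (head at position 0)
Step 1: move right → a[t3]cbbacc  (head at position 1)
Step 2: move right → aa[t1]bbacc  (head at position 2)
Step 3: move right → aab[t3]bacc  (head at position 3)
Step 4: move right → aaba[t1]acc  (head at position 4)
Step 5: move left → aab[tR]aacc  (head at position 3)

After 5 steps, the head is at position 3.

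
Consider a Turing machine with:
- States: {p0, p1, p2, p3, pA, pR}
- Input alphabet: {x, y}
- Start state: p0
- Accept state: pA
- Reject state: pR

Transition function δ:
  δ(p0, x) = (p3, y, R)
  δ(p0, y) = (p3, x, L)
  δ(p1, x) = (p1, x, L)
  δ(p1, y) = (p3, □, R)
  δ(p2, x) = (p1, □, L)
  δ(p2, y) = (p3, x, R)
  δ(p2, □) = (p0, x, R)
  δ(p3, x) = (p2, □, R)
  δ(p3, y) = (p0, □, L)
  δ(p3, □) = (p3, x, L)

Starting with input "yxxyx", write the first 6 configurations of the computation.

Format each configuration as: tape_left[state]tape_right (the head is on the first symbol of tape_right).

Transitions applied:
Step 1: δ(p0, y) = (p3, x, L)
Step 2: δ(p3, □) = (p3, x, L)
Step 3: δ(p3, □) = (p3, x, L)
Step 4: δ(p3, □) = (p3, x, L)
Step 5: δ(p3, □) = (p3, x, L)

The first 6 configurations are:
[p0]yxxyx ⊢ [p3]□xxxyx ⊢ [p3]□xxxxyx ⊢ [p3]□xxxxxyx ⊢ [p3]□xxxxxxyx ⊢ [p3]□xxxxxxxyx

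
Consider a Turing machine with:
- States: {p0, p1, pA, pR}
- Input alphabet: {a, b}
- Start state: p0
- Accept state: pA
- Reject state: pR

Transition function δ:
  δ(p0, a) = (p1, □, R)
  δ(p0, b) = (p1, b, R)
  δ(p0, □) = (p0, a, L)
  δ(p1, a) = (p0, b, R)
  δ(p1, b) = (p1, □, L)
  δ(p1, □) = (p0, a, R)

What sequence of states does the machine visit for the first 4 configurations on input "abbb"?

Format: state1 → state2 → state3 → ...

Execution trace:
Initial: [p0]abbb
Step 1: δ(p0, a) = (p1, □, R) → □[p1]bbb
Step 2: δ(p1, b) = (p1, □, L) → [p1]□□bb
Step 3: δ(p1, □) = (p0, a, R) → a[p0]□bb

State sequence: p0 → p1 → p1 → p0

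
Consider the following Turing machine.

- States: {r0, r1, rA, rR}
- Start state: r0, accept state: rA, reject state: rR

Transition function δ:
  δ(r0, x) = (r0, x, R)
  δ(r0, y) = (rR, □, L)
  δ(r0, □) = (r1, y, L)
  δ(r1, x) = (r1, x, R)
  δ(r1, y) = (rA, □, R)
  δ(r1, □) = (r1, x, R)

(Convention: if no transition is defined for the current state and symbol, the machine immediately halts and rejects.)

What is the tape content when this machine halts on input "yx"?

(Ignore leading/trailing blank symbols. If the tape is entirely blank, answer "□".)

Execution trace:
Initial: [r0]yx
Step 1: δ(r0, y) = (rR, □, L) → [rR]□□x

The machine reaches the reject state rR and halts.

Final tape (ignoring leading/trailing blanks): x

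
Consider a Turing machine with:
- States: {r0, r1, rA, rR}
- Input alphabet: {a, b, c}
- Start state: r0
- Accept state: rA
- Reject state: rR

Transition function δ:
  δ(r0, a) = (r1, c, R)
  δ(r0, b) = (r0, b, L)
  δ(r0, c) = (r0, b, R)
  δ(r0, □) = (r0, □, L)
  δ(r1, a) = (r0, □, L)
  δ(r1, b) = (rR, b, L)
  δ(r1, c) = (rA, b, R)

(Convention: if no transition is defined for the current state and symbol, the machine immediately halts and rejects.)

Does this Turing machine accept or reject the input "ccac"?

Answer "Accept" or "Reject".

Execution trace:
Initial: [r0]ccac
Step 1: δ(r0, c) = (r0, b, R) → b[r0]cac
Step 2: δ(r0, c) = (r0, b, R) → bb[r0]ac
Step 3: δ(r0, a) = (r1, c, R) → bbc[r1]c
Step 4: δ(r1, c) = (rA, b, R) → bbcb[rA]□

The machine reaches the accept state rA and halts.

Answer: Accept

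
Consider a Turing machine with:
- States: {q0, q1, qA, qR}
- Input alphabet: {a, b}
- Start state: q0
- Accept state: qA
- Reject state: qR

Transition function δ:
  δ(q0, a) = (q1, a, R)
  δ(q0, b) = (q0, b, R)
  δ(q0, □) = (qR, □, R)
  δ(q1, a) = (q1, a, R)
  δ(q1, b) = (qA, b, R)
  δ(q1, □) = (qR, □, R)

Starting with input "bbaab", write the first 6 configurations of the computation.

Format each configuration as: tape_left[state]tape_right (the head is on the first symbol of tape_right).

Transitions applied:
Step 1: δ(q0, b) = (q0, b, R)
Step 2: δ(q0, b) = (q0, b, R)
Step 3: δ(q0, a) = (q1, a, R)
Step 4: δ(q1, a) = (q1, a, R)
Step 5: δ(q1, b) = (qA, b, R)

The first 6 configurations are:
[q0]bbaab ⊢ b[q0]baab ⊢ bb[q0]aab ⊢ bba[q1]ab ⊢ bbaa[q1]b ⊢ bbaab[qA]□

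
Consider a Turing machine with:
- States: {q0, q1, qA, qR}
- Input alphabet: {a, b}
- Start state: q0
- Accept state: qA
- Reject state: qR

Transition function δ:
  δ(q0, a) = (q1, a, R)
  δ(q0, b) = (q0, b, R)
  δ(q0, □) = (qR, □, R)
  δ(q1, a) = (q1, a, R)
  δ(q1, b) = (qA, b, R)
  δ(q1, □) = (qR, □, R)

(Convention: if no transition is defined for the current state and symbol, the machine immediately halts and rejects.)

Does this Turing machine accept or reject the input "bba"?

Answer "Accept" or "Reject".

Execution trace:
Initial: [q0]bba
Step 1: δ(q0, b) = (q0, b, R) → b[q0]ba
Step 2: δ(q0, b) = (q0, b, R) → bb[q0]a
Step 3: δ(q0, a) = (q1, a, R) → bba[q1]□
Step 4: δ(q1, □) = (qR, □, R) → bba□[qR]□

The machine reaches the reject state qR and halts.

Answer: Reject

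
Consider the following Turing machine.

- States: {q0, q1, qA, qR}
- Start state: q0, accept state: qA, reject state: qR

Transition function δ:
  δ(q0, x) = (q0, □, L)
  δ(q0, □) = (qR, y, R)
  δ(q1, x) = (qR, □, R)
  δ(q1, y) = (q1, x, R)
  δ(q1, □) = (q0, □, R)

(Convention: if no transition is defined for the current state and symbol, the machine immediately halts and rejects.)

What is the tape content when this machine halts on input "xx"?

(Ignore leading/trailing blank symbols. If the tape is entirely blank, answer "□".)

Execution trace:
Initial: [q0]xx
Step 1: δ(q0, x) = (q0, □, L) → [q0]□□x
Step 2: δ(q0, □) = (qR, y, R) → y[qR]□x

The machine reaches the reject state qR and halts.

Final tape (ignoring leading/trailing blanks): y□x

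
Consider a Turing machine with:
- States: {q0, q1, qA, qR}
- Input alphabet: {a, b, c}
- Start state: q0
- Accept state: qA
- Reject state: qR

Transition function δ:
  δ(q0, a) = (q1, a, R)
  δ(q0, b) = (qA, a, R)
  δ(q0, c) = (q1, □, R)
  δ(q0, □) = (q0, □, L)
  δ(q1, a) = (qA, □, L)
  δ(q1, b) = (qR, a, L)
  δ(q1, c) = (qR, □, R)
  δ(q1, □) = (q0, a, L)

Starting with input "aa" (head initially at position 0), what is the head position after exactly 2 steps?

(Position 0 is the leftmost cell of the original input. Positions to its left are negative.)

Execution trace (head position shown):
Step 0: [q0]aa  (head at position 0)
Step 1: move right → a[q1]a  (head at position 1)
Step 2: move left → [qA]a□  (head at position 0)

After 2 steps, the head is at position 0.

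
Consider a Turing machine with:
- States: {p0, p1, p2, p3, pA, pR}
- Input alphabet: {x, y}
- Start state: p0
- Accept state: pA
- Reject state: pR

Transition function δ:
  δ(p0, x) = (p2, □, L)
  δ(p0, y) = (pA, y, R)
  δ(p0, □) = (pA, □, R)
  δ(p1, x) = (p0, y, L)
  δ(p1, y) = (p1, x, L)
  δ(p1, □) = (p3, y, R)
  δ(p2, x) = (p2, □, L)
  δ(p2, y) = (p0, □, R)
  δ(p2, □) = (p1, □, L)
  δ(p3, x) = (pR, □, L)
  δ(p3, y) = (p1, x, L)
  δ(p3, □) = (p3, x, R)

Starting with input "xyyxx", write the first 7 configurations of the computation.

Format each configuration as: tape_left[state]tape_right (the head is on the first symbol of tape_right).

Transitions applied:
Step 1: δ(p0, x) = (p2, □, L)
Step 2: δ(p2, □) = (p1, □, L)
Step 3: δ(p1, □) = (p3, y, R)
Step 4: δ(p3, □) = (p3, x, R)
Step 5: δ(p3, □) = (p3, x, R)
Step 6: δ(p3, y) = (p1, x, L)

The first 7 configurations are:
[p0]xyyxx ⊢ [p2]□□yyxx ⊢ [p1]□□□yyxx ⊢ y[p3]□□yyxx ⊢ yx[p3]□yyxx ⊢ yxx[p3]yyxx ⊢ yx[p1]xxyxx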